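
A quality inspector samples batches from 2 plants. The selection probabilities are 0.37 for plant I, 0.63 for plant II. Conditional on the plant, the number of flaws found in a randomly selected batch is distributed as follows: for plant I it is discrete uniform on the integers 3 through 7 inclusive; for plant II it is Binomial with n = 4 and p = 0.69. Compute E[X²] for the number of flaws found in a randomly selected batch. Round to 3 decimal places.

15.328

For each component E[X²] = Var + (mean)², giving I: 27; II: 8.4732.
Overall E[X²] = 0.37·27 + 0.63·8.4732 = 15.3281.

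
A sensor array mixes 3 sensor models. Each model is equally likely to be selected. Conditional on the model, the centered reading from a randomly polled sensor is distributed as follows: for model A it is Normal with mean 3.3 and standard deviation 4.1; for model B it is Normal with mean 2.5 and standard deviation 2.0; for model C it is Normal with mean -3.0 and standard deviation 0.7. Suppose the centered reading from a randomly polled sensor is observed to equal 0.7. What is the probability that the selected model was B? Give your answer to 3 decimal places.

0.626

Likelihoods f(0.7 | ·): A: 0.0795797; B: 0.133043; C: 4.88634e-07.
Posterior ∝ prior × likelihood. Numerator for B: 0.333333·0.133043 = 0.0443475.
Normalizing constant: 0.333333·0.0795797 + 0.333333·0.133043 + 0.333333·4.88634e-07 = 0.0708743.
P(B | observation) = 0.0443475 / 0.0708743 = 0.625721.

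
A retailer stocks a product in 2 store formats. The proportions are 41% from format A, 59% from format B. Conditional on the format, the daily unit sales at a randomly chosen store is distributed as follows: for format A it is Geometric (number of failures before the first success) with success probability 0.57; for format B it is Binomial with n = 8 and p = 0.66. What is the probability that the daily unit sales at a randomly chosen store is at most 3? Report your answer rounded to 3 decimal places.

0.452

Conditional on each format, P(X ≤ 3): A: 0.965812; B: 0.0949435.
By total probability, P(X ≤ 3) = 0.41·0.965812 + 0.59·0.0949435 = 0.452.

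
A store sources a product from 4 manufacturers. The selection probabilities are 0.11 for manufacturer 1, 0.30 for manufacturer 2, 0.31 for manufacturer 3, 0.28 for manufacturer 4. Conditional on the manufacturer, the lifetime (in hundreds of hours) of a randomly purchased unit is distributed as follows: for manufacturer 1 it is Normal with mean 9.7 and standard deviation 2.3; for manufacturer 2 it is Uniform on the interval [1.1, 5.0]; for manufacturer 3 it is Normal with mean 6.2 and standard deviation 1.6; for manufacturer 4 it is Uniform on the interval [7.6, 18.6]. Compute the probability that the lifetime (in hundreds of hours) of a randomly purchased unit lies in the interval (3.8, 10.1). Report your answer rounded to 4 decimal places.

Conditional on each manufacturer, P(3.8 < X < 10.1): 1: 0.563878; 2: 0.307692; 3: 0.925798; 4: 0.227273.
By total probability, P(3.8 < X < 10.1) = 0.11·0.563878 + 0.3·0.307692 + 0.31·0.925798 + 0.28·0.227273 = 0.504968.

0.5050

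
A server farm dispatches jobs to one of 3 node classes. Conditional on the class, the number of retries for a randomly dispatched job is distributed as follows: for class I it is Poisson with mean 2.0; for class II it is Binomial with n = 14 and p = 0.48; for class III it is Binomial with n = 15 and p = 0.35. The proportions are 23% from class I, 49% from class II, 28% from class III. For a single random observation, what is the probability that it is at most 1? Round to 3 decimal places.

Conditional on each class, P(X ≤ 1): I: 0.406006; II: 0.00147157; III: 0.0141788.
By total probability, P(X ≤ 1) = 0.23·0.406006 + 0.49·0.00147157 + 0.28·0.0141788 = 0.0980725.

0.098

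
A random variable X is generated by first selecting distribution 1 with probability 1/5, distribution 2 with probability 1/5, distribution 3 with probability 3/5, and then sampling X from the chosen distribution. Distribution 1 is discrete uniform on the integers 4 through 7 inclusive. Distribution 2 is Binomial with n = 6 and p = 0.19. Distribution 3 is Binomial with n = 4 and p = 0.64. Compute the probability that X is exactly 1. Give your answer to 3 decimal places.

0.151

Conditional on each component, P(X = 1): 1: 0; 2: 0.397493; 3: 0.119439.
By total probability, P(X = 1) = 0.2·0 + 0.2·0.397493 + 0.6·0.119439 = 0.151162.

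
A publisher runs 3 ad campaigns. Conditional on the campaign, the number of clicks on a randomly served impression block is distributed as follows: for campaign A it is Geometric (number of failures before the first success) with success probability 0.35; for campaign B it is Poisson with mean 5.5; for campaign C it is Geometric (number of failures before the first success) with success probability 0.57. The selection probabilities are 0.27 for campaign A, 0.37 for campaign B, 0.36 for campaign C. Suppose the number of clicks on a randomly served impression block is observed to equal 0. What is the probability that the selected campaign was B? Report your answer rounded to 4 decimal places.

0.0050

Likelihoods P(X=0 | ·): A: 0.35; B: 0.00408677; C: 0.57.
Posterior ∝ prior × likelihood. Numerator for B: 0.37·0.00408677 = 0.00151211.
Normalizing constant: 0.27·0.35 + 0.37·0.00408677 + 0.36·0.57 = 0.301212.
P(B | observation) = 0.00151211 / 0.301212 = 0.00502007.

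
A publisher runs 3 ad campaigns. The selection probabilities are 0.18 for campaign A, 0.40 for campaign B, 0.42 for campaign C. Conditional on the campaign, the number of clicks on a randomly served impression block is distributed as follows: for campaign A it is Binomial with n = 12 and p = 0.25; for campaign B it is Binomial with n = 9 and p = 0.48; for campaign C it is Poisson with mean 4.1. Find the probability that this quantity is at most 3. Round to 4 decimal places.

0.4087

Conditional on each campaign, P(X ≤ 3): A: 0.648779; B: 0.29481; C: 0.414182.
By total probability, P(X ≤ 3) = 0.18·0.648779 + 0.4·0.29481 + 0.42·0.414182 = 0.408661.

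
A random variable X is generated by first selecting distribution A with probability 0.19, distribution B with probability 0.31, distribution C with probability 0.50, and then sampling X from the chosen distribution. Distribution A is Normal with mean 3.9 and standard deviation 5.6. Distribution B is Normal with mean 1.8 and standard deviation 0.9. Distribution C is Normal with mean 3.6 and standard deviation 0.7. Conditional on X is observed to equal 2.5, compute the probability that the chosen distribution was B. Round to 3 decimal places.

0.514

Likelihoods f(2.5 | ·): A: 0.0690479; B: 0.327572; C: 0.165803.
Posterior ∝ prior × likelihood. Numerator for B: 0.31·0.327572 = 0.101547.
Normalizing constant: 0.19·0.0690479 + 0.31·0.327572 + 0.5·0.165803 = 0.197568.
P(B | observation) = 0.101547 / 0.197568 = 0.513988.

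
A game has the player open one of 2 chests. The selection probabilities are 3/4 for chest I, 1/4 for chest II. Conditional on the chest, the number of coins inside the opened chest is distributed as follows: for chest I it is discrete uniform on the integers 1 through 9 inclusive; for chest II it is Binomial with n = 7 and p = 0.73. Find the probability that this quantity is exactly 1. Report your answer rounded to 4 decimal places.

0.0838

Conditional on each chest, P(X = 1): I: 0.111111; II: 0.00197972.
By total probability, P(X = 1) = 0.75·0.111111 + 0.25·0.00197972 = 0.0838283.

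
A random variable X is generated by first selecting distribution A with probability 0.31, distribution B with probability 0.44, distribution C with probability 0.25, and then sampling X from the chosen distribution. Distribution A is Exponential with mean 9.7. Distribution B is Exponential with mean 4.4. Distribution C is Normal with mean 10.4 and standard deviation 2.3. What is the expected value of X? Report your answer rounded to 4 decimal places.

Component means — A: 9.7; B: 4.4; C: 10.4.
E[X] = 0.31·9.7 + 0.44·4.4 + 0.25·10.4 = 7.543.

7.5430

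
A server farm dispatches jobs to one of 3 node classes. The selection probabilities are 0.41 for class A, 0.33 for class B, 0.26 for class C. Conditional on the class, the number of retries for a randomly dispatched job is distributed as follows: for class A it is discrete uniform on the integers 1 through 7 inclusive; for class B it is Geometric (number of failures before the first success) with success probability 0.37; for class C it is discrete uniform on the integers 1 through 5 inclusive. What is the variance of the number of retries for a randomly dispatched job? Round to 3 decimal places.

4.644

Per component, A: μ=4, E[X²]=20; B: μ=1.7027, E[X²]=7.5011; C: μ=3, E[X²]=11.
E[X] = 0.41·4 + 0.33·1.7027 + 0.26·3 = 2.98189.
E[X²] = 0.41·20 + 0.33·7.5011 + 0.26·11 = 13.5354.
Var(X) = E[X²] − (E[X])² = 13.5354 − 8.89168 = 4.64368.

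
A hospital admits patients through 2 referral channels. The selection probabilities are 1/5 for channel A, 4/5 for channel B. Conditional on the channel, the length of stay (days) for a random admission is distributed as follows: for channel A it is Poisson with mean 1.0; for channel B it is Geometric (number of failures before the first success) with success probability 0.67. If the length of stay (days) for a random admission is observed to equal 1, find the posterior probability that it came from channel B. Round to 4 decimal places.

Likelihoods P(X=1 | ·): A: 0.367879; B: 0.2211.
Posterior ∝ prior × likelihood. Numerator for B: 0.8·0.2211 = 0.17688.
Normalizing constant: 0.2·0.367879 + 0.8·0.2211 = 0.250456.
P(B | observation) = 0.17688 / 0.250456 = 0.706232.

0.7062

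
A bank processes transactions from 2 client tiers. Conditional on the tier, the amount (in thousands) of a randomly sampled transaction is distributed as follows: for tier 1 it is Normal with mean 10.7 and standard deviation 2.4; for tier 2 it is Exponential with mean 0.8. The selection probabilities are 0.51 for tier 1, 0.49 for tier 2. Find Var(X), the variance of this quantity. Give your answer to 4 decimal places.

27.7439

Per component, 1: μ=10.7, E[X²]=120.25; 2: μ=0.8, E[X²]=1.28.
E[X] = 0.51·10.7 + 0.49·0.8 = 5.849.
E[X²] = 0.51·120.25 + 0.49·1.28 = 61.9547.
Var(X) = E[X²] − (E[X])² = 61.9547 − 34.2108 = 27.7439.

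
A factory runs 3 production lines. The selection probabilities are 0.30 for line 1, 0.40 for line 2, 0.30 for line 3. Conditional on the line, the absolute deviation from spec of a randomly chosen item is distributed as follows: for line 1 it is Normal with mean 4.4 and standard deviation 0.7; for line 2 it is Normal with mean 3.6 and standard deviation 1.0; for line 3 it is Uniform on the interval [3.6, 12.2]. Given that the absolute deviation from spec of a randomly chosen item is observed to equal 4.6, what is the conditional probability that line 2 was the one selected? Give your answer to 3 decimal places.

0.327

Likelihoods f(4.6 | ·): 1: 0.547124; 2: 0.241971; 3: 0.116279.
Posterior ∝ prior × likelihood. Numerator for 2: 0.4·0.241971 = 0.0967883.
Normalizing constant: 0.3·0.547124 + 0.4·0.241971 + 0.3·0.116279 = 0.295809.
P(2 | observation) = 0.0967883 / 0.295809 = 0.327198.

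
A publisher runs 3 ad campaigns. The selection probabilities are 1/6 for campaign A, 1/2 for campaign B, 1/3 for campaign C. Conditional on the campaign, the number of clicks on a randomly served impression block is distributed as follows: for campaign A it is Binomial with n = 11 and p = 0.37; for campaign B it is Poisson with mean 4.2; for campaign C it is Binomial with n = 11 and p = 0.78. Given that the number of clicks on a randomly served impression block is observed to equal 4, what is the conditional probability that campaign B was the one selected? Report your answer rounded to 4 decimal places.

Likelihoods P(X=4 | ·): A: 0.243615; B: 0.194424; C: 0.00304685.
Posterior ∝ prior × likelihood. Numerator for B: 0.5·0.194424 = 0.0972118.
Normalizing constant: 0.166667·0.243615 + 0.5·0.194424 + 0.333333·0.00304685 = 0.13883.
P(B | observation) = 0.0972118 / 0.13883 = 0.700222.

0.7002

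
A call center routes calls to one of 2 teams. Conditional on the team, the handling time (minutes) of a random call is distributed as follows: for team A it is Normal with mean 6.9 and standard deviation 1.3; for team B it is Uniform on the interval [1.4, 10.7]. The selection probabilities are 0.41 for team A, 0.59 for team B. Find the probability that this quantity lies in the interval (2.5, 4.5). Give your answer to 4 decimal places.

Conditional on each team, P(2.5 < X < 4.5): A: 0.0320785; B: 0.215054.
By total probability, P(2.5 < X < 4.5) = 0.41·0.0320785 + 0.59·0.215054 = 0.140034.

0.1400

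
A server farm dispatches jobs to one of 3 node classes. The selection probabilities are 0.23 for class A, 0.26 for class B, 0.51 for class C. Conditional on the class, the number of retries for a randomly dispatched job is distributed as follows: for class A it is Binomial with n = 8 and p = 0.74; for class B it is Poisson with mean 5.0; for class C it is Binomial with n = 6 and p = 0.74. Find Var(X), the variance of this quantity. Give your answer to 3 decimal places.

Per component, A: μ=5.92, E[X²]=36.5856; B: μ=5, E[X²]=30; C: μ=4.44, E[X²]=20.868.
E[X] = 0.23·5.92 + 0.26·5 + 0.51·4.44 = 4.926.
E[X²] = 0.23·36.5856 + 0.26·30 + 0.51·20.868 = 26.8574.
Var(X) = E[X²] − (E[X])² = 26.8574 − 24.2655 = 2.59189.

2.592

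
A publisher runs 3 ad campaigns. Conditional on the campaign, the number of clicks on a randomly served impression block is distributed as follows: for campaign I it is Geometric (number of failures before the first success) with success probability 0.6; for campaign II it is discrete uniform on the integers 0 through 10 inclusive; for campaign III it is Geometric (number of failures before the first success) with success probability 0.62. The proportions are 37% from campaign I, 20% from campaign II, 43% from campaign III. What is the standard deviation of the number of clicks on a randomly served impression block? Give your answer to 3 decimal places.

Per component, I: μ=0.666667, E[X²]=1.55556; II: μ=5, E[X²]=35; III: μ=0.612903, E[X²]=1.3642.
E[X] = 0.37·0.666667 + 0.2·5 + 0.43·0.612903 = 1.51022.
E[X²] = 0.37·1.55556 + 0.2·35 + 0.43·1.3642 = 8.16216.
Var(X) = E[X²] − (E[X])² = 8.16216 − 2.28075 = 5.88141.
SD(X) = √5.88141 = 2.42516.

2.425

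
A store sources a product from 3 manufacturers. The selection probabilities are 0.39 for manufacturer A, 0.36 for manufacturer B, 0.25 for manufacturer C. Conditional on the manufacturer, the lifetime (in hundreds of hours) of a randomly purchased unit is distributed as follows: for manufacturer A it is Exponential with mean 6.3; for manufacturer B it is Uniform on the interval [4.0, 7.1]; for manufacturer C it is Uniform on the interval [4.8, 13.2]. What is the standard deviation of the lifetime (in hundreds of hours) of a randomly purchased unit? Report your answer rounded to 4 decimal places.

Per component, A: μ=6.3, E[X²]=79.38; B: μ=5.55, E[X²]=31.6033; C: μ=9, E[X²]=86.88.
E[X] = 0.39·6.3 + 0.36·5.55 + 0.25·9 = 6.705.
E[X²] = 0.39·79.38 + 0.36·31.6033 + 0.25·86.88 = 64.0554.
Var(X) = E[X²] − (E[X])² = 64.0554 − 44.957 = 19.0984.
SD(X) = √19.0984 = 4.37017.

4.3702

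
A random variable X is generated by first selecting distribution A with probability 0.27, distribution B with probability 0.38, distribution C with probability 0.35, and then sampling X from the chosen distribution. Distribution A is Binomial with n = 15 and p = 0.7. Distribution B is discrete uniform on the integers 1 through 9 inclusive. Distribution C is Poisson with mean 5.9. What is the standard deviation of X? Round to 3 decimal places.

3.265

Per component, A: μ=10.5, E[X²]=113.4; B: μ=5, E[X²]=31.6667; C: μ=5.9, E[X²]=40.71.
E[X] = 0.27·10.5 + 0.38·5 + 0.35·5.9 = 6.8.
E[X²] = 0.27·113.4 + 0.38·31.6667 + 0.35·40.71 = 56.8998.
Var(X) = E[X²] − (E[X])² = 56.8998 − 46.24 = 10.6598.
SD(X) = √10.6598 = 3.26494.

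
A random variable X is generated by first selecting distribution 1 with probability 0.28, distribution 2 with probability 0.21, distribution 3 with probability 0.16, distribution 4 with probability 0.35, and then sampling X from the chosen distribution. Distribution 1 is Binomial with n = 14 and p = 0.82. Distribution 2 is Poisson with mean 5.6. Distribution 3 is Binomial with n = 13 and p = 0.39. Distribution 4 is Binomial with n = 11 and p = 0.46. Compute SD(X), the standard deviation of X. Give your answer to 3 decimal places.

3.339

Per component, 1: μ=11.48, E[X²]=133.857; 2: μ=5.6, E[X²]=36.96; 3: μ=5.07, E[X²]=28.7976; 4: μ=5.06, E[X²]=28.336.
E[X] = 0.28·11.48 + 0.21·5.6 + 0.16·5.07 + 0.35·5.06 = 6.9726.
E[X²] = 0.28·133.857 + 0.21·36.96 + 0.16·28.7976 + 0.35·28.336 = 59.7667.
Var(X) = E[X²] − (E[X])² = 59.7667 − 48.6172 = 11.1496.
SD(X) = √11.1496 = 3.3391.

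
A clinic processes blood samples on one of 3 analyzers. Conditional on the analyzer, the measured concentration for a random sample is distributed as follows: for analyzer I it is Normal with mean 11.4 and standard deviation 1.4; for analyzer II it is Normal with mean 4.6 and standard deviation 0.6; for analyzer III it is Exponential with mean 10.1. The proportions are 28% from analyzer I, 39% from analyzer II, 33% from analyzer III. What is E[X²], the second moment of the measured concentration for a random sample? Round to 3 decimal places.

For each component E[X²] = Var + (mean)², giving I: 131.92; II: 21.52; III: 204.02.
Overall E[X²] = 0.28·131.92 + 0.39·21.52 + 0.33·204.02 = 112.657.

112.657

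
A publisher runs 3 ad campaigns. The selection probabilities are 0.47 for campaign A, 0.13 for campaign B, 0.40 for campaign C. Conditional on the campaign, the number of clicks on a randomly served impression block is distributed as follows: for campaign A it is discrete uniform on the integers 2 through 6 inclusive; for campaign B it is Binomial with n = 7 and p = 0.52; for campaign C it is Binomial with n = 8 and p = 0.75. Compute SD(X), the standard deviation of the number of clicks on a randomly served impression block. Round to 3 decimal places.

Per component, A: μ=4, E[X²]=18; B: μ=3.64, E[X²]=14.9968; C: μ=6, E[X²]=37.5.
E[X] = 0.47·4 + 0.13·3.64 + 0.4·6 = 4.7532.
E[X²] = 0.47·18 + 0.13·14.9968 + 0.4·37.5 = 25.4096.
Var(X) = E[X²] − (E[X])² = 25.4096 − 22.5929 = 2.81667.
SD(X) = √2.81667 = 1.67829.

1.678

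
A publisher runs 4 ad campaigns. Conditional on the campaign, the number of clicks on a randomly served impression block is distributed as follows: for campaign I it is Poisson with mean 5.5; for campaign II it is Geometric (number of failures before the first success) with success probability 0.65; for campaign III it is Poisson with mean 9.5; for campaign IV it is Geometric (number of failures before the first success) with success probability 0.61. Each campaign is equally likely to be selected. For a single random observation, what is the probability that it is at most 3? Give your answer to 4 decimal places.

0.5446

Conditional on each campaign, P(X ≤ 3): I: 0.201699; II: 0.984994; III: 0.0148596; IV: 0.976866.
By total probability, P(X ≤ 3) = 0.25·0.201699 + 0.25·0.984994 + 0.25·0.0148596 + 0.25·0.976866 = 0.544605.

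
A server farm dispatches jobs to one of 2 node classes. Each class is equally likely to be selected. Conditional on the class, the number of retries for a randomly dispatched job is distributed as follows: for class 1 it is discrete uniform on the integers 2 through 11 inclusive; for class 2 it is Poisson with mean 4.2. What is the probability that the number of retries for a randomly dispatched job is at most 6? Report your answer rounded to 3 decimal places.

0.684

Conditional on each class, P(X ≤ 6): 1: 0.5; 2: 0.867464.
By total probability, P(X ≤ 6) = 0.5·0.5 + 0.5·0.867464 = 0.683732.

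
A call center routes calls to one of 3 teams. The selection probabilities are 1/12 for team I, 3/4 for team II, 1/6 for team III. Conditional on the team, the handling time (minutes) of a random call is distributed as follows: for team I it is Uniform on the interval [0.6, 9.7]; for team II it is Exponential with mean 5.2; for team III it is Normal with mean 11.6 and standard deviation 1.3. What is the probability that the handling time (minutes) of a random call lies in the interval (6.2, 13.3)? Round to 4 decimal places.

Conditional on each team, P(6.2 < X < 13.3): I: 0.384615; II: 0.226037; III: 0.904495.
By total probability, P(6.2 < X < 13.3) = 0.0833333·0.384615 + 0.75·0.226037 + 0.166667·0.904495 = 0.352328.

0.3523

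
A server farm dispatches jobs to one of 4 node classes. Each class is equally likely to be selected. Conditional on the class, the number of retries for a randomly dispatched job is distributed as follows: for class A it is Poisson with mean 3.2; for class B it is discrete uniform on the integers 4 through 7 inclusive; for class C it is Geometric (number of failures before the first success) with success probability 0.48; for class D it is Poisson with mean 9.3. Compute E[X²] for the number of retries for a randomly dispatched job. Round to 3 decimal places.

36.040

For each component E[X²] = Var + (mean)², giving A: 13.44; B: 31.5; C: 3.43056; D: 95.79.
Overall E[X²] = 0.25·13.44 + 0.25·31.5 + 0.25·3.43056 + 0.25·95.79 = 36.0401.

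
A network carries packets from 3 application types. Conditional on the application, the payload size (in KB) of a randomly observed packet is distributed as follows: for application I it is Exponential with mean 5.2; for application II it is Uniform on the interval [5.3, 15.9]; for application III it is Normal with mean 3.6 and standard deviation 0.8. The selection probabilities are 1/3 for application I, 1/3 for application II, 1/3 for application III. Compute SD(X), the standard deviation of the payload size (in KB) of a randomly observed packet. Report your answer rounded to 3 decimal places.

4.617

Per component, I: μ=5.2, E[X²]=54.08; II: μ=10.6, E[X²]=121.723; III: μ=3.6, E[X²]=13.6.
E[X] = 0.333333·5.2 + 0.333333·10.6 + 0.333333·3.6 = 6.46667.
E[X²] = 0.333333·54.08 + 0.333333·121.723 + 0.333333·13.6 = 63.1344.
Var(X) = E[X²] − (E[X])² = 63.1344 − 41.8178 = 21.3167.
SD(X) = √21.3167 = 4.617.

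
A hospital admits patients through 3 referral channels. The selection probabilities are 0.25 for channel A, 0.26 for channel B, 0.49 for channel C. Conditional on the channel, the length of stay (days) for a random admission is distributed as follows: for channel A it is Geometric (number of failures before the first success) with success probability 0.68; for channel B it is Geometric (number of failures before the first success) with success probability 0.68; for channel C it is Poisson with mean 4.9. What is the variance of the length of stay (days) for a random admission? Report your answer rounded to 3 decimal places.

Per component, A: μ=0.470588, E[X²]=0.913495; B: μ=0.470588, E[X²]=0.913495; C: μ=4.9, E[X²]=28.91.
E[X] = 0.25·0.470588 + 0.26·0.470588 + 0.49·4.9 = 2.641.
E[X²] = 0.25·0.913495 + 0.26·0.913495 + 0.49·28.91 = 14.6318.
Var(X) = E[X²] − (E[X])² = 14.6318 − 6.97488 = 7.6569.

7.657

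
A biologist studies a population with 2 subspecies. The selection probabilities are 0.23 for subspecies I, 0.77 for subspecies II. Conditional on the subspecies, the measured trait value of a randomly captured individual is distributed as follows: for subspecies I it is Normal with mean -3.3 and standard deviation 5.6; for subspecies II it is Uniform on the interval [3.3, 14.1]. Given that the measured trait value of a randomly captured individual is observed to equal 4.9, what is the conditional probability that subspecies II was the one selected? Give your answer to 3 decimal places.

0.927

Likelihoods f(4.9 | ·): I: 0.0243854; II: 0.0925926.
Posterior ∝ prior × likelihood. Numerator for II: 0.77·0.0925926 = 0.0712963.
Normalizing constant: 0.23·0.0243854 + 0.77·0.0925926 = 0.0769049.
P(II | observation) = 0.0712963 / 0.0769049 = 0.927071.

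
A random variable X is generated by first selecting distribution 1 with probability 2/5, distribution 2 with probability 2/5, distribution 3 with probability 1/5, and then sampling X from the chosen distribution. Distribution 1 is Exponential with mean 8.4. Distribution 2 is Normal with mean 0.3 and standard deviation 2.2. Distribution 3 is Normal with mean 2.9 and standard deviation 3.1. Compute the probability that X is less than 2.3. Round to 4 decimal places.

0.5078

Conditional on each component, P(X < 2.3): 1: 0.239523; 2: 0.818349; 3: 0.423265.
By total probability, P(X < 2.3) = 0.4·0.239523 + 0.4·0.818349 + 0.2·0.423265 = 0.507802.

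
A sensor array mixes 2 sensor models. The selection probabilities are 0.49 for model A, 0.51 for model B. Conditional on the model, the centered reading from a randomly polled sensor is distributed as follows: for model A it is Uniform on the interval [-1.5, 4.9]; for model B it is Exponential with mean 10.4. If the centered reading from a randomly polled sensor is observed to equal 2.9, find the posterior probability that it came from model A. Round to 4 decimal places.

Likelihoods f(2.9 | ·): A: 0.15625; B: 0.0727554.
Posterior ∝ prior × likelihood. Numerator for A: 0.49·0.15625 = 0.0765625.
Normalizing constant: 0.49·0.15625 + 0.51·0.0727554 = 0.113668.
P(A | observation) = 0.0765625 / 0.113668 = 0.673564.

0.6736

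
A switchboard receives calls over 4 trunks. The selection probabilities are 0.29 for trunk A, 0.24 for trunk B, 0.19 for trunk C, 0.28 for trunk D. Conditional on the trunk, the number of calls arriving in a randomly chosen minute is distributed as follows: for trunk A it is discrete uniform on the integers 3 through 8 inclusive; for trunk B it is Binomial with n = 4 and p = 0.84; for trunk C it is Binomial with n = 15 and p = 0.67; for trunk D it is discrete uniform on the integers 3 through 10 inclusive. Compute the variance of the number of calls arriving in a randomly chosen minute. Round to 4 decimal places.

Per component, A: μ=5.5, E[X²]=33.1667; B: μ=3.36, E[X²]=11.8272; C: μ=10.05, E[X²]=104.319; D: μ=6.5, E[X²]=47.5.
E[X] = 0.29·5.5 + 0.24·3.36 + 0.19·10.05 + 0.28·6.5 = 6.1309.
E[X²] = 0.29·33.1667 + 0.24·11.8272 + 0.19·104.319 + 0.28·47.5 = 45.5775.
Var(X) = E[X²] − (E[X])² = 45.5775 − 37.5879 = 7.98954.

7.9895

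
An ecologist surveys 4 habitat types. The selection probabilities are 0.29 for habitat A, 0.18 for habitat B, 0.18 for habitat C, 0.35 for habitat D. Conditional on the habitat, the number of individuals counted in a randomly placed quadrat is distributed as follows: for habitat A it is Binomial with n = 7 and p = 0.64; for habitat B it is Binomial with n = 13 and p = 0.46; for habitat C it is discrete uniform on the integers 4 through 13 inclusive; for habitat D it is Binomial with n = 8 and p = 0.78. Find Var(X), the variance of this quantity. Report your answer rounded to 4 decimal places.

4.8217

Per component, A: μ=4.48, E[X²]=21.6832; B: μ=5.98, E[X²]=38.9896; C: μ=8.5, E[X²]=80.5; D: μ=6.24, E[X²]=40.3104.
E[X] = 0.29·4.48 + 0.18·5.98 + 0.18·8.5 + 0.35·6.24 = 6.0896.
E[X²] = 0.29·21.6832 + 0.18·38.9896 + 0.18·80.5 + 0.35·40.3104 = 41.9049.
Var(X) = E[X²] − (E[X])² = 41.9049 − 37.0832 = 4.82167.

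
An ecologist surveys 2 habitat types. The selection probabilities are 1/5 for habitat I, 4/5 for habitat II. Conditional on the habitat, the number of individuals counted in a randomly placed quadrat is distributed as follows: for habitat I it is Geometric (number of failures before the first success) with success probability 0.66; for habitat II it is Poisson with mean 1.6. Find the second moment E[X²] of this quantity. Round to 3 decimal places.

3.537

For each component E[X²] = Var + (mean)², giving I: 1.04591; II: 4.16.
Overall E[X²] = 0.2·1.04591 + 0.8·4.16 = 3.53718.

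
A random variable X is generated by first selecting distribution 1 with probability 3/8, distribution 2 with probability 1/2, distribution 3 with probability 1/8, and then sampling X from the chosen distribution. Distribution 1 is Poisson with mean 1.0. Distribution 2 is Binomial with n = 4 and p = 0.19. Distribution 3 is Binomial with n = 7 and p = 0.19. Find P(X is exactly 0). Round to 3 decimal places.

Conditional on each component, P(X = 0): 1: 0.367879; 2: 0.430467; 3: 0.228768.
By total probability, P(X = 0) = 0.375·0.367879 + 0.5·0.430467 + 0.125·0.228768 = 0.381784.

0.382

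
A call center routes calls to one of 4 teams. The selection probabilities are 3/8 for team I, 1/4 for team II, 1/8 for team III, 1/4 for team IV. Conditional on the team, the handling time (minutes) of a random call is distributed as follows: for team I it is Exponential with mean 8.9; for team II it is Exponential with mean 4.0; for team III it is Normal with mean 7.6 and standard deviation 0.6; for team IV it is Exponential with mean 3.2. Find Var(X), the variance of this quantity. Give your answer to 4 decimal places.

42.7348

Per component, I: μ=8.9, E[X²]=158.42; II: μ=4, E[X²]=32; III: μ=7.6, E[X²]=58.12; IV: μ=3.2, E[X²]=20.48.
E[X] = 0.375·8.9 + 0.25·4 + 0.125·7.6 + 0.25·3.2 = 6.0875.
E[X²] = 0.375·158.42 + 0.25·32 + 0.125·58.12 + 0.25·20.48 = 79.7925.
Var(X) = E[X²] − (E[X])² = 79.7925 − 37.0577 = 42.7348.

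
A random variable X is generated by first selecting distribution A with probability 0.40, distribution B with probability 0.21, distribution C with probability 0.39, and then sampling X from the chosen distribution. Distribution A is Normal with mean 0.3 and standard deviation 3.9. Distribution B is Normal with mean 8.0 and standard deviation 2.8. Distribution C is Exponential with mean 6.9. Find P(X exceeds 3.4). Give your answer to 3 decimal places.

Conditional on each component, P(X > 3.4): A: 0.213344; B: 0.949794; C: 0.610942.
By total probability, P(X > 3.4) = 0.4·0.213344 + 0.21·0.949794 + 0.39·0.610942 = 0.523062.

0.523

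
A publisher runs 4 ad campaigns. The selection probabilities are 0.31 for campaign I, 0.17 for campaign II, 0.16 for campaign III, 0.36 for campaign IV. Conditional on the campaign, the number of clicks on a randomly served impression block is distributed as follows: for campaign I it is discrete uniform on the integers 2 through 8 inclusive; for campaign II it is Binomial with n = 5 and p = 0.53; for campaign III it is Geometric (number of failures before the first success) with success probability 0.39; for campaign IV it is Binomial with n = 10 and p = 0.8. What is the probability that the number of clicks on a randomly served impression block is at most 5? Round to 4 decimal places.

0.5107

Conditional on each campaign, P(X ≤ 5): I: 0.571429; II: 1; III: 0.94848; IV: 0.0327935.
By total probability, P(X ≤ 5) = 0.31·0.571429 + 0.17·1 + 0.16·0.94848 + 0.36·0.0327935 = 0.510705.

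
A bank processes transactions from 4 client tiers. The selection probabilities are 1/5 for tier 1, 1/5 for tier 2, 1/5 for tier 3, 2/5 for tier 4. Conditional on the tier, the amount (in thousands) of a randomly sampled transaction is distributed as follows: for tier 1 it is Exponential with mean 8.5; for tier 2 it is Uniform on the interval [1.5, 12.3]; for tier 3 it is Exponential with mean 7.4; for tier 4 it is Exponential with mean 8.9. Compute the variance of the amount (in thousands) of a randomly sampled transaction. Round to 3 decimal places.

59.704

Per component, 1: μ=8.5, E[X²]=144.5; 2: μ=6.9, E[X²]=57.33; 3: μ=7.4, E[X²]=109.52; 4: μ=8.9, E[X²]=158.42.
E[X] = 0.2·8.5 + 0.2·6.9 + 0.2·7.4 + 0.4·8.9 = 8.12.
E[X²] = 0.2·144.5 + 0.2·57.33 + 0.2·109.52 + 0.4·158.42 = 125.638.
Var(X) = E[X²] − (E[X])² = 125.638 − 65.9344 = 59.7036.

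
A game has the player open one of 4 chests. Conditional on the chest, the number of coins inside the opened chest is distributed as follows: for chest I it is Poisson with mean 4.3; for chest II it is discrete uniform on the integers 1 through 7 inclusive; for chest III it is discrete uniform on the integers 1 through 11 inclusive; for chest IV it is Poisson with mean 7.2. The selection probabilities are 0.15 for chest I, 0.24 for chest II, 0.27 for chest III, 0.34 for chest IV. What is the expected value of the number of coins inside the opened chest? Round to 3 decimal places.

Component means — I: 4.3; II: 4; III: 6; IV: 7.2.
E[X] = 0.15·4.3 + 0.24·4 + 0.27·6 + 0.34·7.2 = 5.673.

5.673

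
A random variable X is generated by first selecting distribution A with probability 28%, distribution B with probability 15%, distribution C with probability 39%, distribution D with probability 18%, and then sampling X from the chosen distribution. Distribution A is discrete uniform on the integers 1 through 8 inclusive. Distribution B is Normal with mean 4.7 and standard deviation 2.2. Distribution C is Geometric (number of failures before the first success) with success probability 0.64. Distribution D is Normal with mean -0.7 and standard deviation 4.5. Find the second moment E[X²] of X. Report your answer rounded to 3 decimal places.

For each component E[X²] = Var + (mean)², giving A: 25.5; B: 26.93; C: 1.19531; D: 20.74.
Overall E[X²] = 0.28·25.5 + 0.15·26.93 + 0.39·1.19531 + 0.18·20.74 = 15.3789.

15.379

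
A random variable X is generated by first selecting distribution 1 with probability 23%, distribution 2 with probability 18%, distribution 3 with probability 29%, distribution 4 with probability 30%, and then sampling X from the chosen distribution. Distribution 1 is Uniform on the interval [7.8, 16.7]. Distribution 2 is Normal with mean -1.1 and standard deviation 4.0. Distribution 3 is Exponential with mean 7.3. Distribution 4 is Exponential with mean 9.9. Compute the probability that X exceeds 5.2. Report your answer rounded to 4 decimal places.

0.5600

Conditional on each component, P(X > 5.2): 1: 1; 2: 0.0576282; 3: 0.490501; 4: 0.591406.
By total probability, P(X > 5.2) = 0.23·1 + 0.18·0.0576282 + 0.29·0.490501 + 0.3·0.591406 = 0.56004.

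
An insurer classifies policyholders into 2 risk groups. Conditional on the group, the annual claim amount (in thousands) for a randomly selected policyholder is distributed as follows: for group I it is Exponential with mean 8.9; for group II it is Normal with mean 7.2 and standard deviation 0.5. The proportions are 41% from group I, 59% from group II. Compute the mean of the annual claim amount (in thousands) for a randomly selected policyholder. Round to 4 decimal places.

7.8970

Component means — I: 8.9; II: 7.2.
E[X] = 0.41·8.9 + 0.59·7.2 = 7.897.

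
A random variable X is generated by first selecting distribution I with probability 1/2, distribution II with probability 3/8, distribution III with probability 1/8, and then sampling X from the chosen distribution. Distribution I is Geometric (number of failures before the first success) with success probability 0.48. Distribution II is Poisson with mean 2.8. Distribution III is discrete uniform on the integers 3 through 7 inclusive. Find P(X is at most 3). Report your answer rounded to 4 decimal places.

Conditional on each component, P(X ≤ 3): I: 0.926884; II: 0.691937; III: 0.2.
By total probability, P(X ≤ 3) = 0.5·0.926884 + 0.375·0.691937 + 0.125·0.2 = 0.747918.

0.7479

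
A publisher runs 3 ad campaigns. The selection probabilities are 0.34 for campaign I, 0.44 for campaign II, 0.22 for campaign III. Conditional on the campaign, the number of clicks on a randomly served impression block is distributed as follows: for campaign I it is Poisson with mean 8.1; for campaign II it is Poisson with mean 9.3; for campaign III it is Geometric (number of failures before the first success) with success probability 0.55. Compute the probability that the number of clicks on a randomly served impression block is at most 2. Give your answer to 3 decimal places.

0.206

Conditional on each campaign, P(X ≤ 2): I: 0.0127198; II: 0.00489531; III: 0.908875.
By total probability, P(X ≤ 2) = 0.34·0.0127198 + 0.44·0.00489531 + 0.22·0.908875 = 0.206431.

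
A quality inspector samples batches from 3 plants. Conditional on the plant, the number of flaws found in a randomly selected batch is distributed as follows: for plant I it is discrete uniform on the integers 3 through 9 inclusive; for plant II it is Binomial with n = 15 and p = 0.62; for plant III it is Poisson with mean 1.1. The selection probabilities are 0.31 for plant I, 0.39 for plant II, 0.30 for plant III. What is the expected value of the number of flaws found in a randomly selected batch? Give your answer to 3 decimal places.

Component means — I: 6; II: 9.3; III: 1.1.
E[X] = 0.31·6 + 0.39·9.3 + 0.3·1.1 = 5.817.

5.817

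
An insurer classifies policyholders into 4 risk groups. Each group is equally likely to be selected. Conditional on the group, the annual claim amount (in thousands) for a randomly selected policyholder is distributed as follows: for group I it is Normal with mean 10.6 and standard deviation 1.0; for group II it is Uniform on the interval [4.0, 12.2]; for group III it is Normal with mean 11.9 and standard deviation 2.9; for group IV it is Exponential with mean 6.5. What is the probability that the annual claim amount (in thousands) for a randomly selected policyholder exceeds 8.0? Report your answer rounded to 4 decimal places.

0.6776

Conditional on each group, P(X > 8.0): I: 0.995339; II: 0.512195; III: 0.91066; IV: 0.292068.
By total probability, P(X > 8.0) = 0.25·0.995339 + 0.25·0.512195 + 0.25·0.91066 + 0.25·0.292068 = 0.677565.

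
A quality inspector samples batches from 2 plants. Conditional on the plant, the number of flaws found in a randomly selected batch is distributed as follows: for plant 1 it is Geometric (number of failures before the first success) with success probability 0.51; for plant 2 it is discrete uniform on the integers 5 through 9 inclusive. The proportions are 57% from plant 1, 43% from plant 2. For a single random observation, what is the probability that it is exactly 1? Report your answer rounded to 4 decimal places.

0.1424

Conditional on each plant, P(X = 1): 1: 0.2499; 2: 0.
By total probability, P(X = 1) = 0.57·0.2499 + 0.43·0 = 0.142443.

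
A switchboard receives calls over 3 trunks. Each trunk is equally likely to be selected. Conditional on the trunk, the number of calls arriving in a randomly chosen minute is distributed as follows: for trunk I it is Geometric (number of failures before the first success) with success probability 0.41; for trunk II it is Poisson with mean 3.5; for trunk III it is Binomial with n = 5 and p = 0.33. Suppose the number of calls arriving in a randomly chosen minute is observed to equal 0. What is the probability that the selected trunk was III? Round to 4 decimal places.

Likelihoods P(X=0 | ·): I: 0.41; II: 0.0301974; III: 0.135013.
Posterior ∝ prior × likelihood. Numerator for III: 0.333333·0.135013 = 0.0450042.
Normalizing constant: 0.333333·0.41 + 0.333333·0.0301974 + 0.333333·0.135013 = 0.191737.
P(III | observation) = 0.0450042 / 0.191737 = 0.234719.

0.2347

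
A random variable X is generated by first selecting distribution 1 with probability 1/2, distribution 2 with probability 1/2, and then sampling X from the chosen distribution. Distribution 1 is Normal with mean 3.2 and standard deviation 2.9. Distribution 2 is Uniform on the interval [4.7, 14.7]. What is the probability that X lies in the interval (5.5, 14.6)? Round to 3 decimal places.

Conditional on each component, P(5.5 < X < 14.6): 1: 0.213816; 2: 0.91.
By total probability, P(5.5 < X < 14.6) = 0.5·0.213816 + 0.5·0.91 = 0.561908.

0.562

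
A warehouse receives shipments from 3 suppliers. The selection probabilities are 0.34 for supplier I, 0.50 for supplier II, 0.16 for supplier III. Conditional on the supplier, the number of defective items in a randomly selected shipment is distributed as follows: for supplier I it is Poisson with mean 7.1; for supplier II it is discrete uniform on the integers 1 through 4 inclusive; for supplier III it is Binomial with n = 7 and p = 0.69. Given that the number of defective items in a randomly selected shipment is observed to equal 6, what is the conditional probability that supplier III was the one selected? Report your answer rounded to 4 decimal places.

Likelihoods P(X=6 | ·): I: 0.1468; II: 0; III: 0.234182.
Posterior ∝ prior × likelihood. Numerator for III: 0.16·0.234182 = 0.0374692.
Normalizing constant: 0.34·0.1468 + 0.5·0 + 0.16·0.234182 = 0.0873813.
P(III | observation) = 0.0374692 / 0.0873813 = 0.428801.

0.4288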